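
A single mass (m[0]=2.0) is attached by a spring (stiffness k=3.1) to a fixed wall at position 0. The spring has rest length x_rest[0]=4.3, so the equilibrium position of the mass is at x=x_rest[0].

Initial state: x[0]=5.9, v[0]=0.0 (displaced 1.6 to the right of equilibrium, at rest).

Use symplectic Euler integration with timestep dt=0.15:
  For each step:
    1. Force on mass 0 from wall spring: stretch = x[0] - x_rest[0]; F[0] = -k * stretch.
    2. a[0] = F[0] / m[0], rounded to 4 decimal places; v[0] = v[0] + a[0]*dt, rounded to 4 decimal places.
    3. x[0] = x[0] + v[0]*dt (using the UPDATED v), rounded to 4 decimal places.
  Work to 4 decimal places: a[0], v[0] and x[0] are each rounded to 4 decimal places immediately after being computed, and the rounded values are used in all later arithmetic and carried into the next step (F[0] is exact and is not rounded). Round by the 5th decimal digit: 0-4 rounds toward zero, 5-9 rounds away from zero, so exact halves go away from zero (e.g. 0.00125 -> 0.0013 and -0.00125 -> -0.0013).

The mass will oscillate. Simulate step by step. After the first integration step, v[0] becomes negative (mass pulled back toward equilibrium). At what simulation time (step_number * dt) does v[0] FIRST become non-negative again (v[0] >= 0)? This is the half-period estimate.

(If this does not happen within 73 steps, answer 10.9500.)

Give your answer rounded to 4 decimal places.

Answer: 2.5500

Derivation:
Step 0: x=[5.9000] v=[0.0000]
Step 1: x=[5.8442] v=[-0.3720]
Step 2: x=[5.7346] v=[-0.7310]
Step 3: x=[5.5749] v=[-1.0645]
Step 4: x=[5.3708] v=[-1.3609]
Step 5: x=[5.1293] v=[-1.6099]
Step 6: x=[4.8589] v=[-1.8027]
Step 7: x=[4.5690] v=[-1.9326]
Step 8: x=[4.2697] v=[-1.9952]
Step 9: x=[3.9715] v=[-1.9882]
Step 10: x=[3.6847] v=[-1.9118]
Step 11: x=[3.4194] v=[-1.7687]
Step 12: x=[3.1848] v=[-1.5640]
Step 13: x=[2.9891] v=[-1.3047]
Step 14: x=[2.8391] v=[-0.9999]
Step 15: x=[2.7401] v=[-0.6602]
Step 16: x=[2.6955] v=[-0.2975]
Step 17: x=[2.7068] v=[0.0756]
First v>=0 after going negative at step 17, time=2.5500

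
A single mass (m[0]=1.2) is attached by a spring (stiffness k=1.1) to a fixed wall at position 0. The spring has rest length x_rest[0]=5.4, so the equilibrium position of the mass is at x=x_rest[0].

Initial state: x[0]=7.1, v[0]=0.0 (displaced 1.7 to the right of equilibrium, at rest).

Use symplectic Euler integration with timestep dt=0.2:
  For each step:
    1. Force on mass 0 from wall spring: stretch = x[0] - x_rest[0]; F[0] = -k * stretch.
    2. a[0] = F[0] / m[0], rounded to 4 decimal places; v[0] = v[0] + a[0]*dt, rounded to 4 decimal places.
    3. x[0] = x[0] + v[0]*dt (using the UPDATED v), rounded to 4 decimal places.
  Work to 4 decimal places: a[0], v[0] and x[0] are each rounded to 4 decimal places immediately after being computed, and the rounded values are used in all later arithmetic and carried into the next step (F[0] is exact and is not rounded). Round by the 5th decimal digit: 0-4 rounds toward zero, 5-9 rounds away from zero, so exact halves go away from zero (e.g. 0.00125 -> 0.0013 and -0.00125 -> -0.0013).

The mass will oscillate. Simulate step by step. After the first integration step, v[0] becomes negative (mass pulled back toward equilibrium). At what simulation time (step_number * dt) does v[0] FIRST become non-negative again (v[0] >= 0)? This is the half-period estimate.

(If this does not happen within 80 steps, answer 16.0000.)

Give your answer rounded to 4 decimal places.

Answer: 3.4000

Derivation:
Step 0: x=[7.1000] v=[0.0000]
Step 1: x=[7.0377] v=[-0.3117]
Step 2: x=[6.9153] v=[-0.6119]
Step 3: x=[6.7374] v=[-0.8897]
Step 4: x=[6.5104] v=[-1.1349]
Step 5: x=[6.2427] v=[-1.3385]
Step 6: x=[5.9441] v=[-1.4930]
Step 7: x=[5.6255] v=[-1.5928]
Step 8: x=[5.2987] v=[-1.6341]
Step 9: x=[4.9756] v=[-1.6155]
Step 10: x=[4.6681] v=[-1.5377]
Step 11: x=[4.3874] v=[-1.4035]
Step 12: x=[4.1438] v=[-1.2179]
Step 13: x=[3.9463] v=[-0.9876]
Step 14: x=[3.8021] v=[-0.7211]
Step 15: x=[3.7165] v=[-0.4282]
Step 16: x=[3.6926] v=[-0.1196]
Step 17: x=[3.7313] v=[0.1934]
First v>=0 after going negative at step 17, time=3.4000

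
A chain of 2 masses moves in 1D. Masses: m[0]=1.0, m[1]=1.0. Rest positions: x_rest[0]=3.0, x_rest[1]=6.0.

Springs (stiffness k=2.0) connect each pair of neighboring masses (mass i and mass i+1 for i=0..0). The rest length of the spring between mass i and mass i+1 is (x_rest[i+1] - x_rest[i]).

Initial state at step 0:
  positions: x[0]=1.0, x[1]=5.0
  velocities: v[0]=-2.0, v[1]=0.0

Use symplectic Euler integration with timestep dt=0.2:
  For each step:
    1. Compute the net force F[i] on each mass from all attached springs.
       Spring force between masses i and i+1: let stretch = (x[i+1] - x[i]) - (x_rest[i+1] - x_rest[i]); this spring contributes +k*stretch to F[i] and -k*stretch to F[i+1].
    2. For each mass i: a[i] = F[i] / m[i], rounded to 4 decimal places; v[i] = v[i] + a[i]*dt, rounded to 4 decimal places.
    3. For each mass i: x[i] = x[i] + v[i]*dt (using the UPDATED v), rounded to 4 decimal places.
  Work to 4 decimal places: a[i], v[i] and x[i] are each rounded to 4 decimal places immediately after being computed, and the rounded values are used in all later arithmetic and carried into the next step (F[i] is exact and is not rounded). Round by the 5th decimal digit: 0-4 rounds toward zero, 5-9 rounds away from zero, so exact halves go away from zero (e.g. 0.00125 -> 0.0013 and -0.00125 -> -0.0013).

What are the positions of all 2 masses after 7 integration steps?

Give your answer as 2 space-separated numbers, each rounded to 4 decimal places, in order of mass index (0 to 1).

Answer: 0.4448 2.7552

Derivation:
Step 0: x=[1.0000 5.0000] v=[-2.0000 0.0000]
Step 1: x=[0.6800 4.9200] v=[-1.6000 -0.4000]
Step 2: x=[0.4592 4.7408] v=[-1.1040 -0.8960]
Step 3: x=[0.3409 4.4591] v=[-0.5914 -1.4086]
Step 4: x=[0.3121 4.0879] v=[-0.1441 -1.8559]
Step 5: x=[0.3453 3.6547] v=[0.1662 -2.1662]
Step 6: x=[0.4033 3.1967] v=[0.2900 -2.2900]
Step 7: x=[0.4448 2.7552] v=[0.2074 -2.2074]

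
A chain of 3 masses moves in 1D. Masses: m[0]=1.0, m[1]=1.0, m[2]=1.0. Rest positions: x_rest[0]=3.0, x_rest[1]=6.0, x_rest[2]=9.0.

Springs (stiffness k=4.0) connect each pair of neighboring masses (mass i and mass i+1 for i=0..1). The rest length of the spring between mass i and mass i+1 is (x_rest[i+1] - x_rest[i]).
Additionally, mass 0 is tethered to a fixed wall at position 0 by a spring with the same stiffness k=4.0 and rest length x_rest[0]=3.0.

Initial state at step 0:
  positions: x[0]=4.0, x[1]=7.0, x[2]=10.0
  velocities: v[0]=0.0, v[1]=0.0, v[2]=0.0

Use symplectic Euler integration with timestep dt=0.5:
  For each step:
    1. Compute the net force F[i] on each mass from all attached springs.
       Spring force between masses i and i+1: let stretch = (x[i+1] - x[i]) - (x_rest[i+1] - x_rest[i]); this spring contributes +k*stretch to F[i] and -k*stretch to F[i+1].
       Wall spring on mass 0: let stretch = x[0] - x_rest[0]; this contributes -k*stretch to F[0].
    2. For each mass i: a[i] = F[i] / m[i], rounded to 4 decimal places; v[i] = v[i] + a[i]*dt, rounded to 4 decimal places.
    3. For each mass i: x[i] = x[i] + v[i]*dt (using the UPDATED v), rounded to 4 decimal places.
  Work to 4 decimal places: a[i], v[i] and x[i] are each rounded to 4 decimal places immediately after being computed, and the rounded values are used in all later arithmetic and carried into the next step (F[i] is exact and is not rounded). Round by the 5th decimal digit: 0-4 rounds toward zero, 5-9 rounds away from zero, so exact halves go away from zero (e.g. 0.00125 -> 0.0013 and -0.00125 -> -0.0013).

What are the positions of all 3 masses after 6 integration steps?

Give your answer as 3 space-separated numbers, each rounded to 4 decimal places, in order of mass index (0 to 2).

Answer: 2.0000 5.0000 8.0000

Derivation:
Step 0: x=[4.0000 7.0000 10.0000] v=[0.0000 0.0000 0.0000]
Step 1: x=[3.0000 7.0000 10.0000] v=[-2.0000 0.0000 0.0000]
Step 2: x=[3.0000 6.0000 10.0000] v=[0.0000 -2.0000 0.0000]
Step 3: x=[3.0000 6.0000 9.0000] v=[0.0000 0.0000 -2.0000]
Step 4: x=[3.0000 6.0000 8.0000] v=[0.0000 0.0000 -2.0000]
Step 5: x=[3.0000 5.0000 8.0000] v=[0.0000 -2.0000 0.0000]
Step 6: x=[2.0000 5.0000 8.0000] v=[-2.0000 0.0000 0.0000]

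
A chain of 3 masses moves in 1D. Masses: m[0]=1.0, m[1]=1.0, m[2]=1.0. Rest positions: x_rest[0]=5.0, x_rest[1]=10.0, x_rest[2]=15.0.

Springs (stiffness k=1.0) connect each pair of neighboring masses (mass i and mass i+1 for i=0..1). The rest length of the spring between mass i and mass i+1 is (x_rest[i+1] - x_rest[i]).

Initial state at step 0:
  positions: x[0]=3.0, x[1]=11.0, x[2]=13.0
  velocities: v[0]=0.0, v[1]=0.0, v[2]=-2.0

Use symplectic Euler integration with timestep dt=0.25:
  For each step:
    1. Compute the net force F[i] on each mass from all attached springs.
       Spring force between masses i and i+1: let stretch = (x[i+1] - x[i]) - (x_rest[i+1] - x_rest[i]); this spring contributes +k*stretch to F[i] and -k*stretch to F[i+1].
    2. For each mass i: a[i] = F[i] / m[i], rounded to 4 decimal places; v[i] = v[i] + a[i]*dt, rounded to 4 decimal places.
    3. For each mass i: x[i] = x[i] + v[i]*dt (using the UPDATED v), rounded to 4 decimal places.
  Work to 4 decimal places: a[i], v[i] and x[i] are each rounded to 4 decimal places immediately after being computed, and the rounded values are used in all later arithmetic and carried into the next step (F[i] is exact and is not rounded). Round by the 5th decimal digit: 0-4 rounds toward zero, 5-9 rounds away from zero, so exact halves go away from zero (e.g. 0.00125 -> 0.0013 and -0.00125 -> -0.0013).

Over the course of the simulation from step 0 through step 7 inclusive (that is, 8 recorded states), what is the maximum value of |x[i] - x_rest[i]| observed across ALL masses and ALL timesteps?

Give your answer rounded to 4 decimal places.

Step 0: x=[3.0000 11.0000 13.0000] v=[0.0000 0.0000 -2.0000]
Step 1: x=[3.1875 10.6250 12.6875] v=[0.7500 -1.5000 -1.2500]
Step 2: x=[3.5274 9.9141 12.5586] v=[1.3594 -2.8438 -0.5156]
Step 3: x=[3.9539 8.9693 12.5769] v=[1.7061 -3.7794 0.0733]
Step 4: x=[4.3814 7.9365 12.6823] v=[1.7100 -4.1314 0.4214]
Step 5: x=[4.7186 6.9781 12.8036] v=[1.3488 -3.8337 0.4850]
Step 6: x=[4.8845 6.2426 12.8733] v=[0.6637 -2.9422 0.2786]
Step 7: x=[4.8228 5.8366 12.8410] v=[-0.2468 -1.6241 -0.1291]
Max displacement = 4.1634

Answer: 4.1634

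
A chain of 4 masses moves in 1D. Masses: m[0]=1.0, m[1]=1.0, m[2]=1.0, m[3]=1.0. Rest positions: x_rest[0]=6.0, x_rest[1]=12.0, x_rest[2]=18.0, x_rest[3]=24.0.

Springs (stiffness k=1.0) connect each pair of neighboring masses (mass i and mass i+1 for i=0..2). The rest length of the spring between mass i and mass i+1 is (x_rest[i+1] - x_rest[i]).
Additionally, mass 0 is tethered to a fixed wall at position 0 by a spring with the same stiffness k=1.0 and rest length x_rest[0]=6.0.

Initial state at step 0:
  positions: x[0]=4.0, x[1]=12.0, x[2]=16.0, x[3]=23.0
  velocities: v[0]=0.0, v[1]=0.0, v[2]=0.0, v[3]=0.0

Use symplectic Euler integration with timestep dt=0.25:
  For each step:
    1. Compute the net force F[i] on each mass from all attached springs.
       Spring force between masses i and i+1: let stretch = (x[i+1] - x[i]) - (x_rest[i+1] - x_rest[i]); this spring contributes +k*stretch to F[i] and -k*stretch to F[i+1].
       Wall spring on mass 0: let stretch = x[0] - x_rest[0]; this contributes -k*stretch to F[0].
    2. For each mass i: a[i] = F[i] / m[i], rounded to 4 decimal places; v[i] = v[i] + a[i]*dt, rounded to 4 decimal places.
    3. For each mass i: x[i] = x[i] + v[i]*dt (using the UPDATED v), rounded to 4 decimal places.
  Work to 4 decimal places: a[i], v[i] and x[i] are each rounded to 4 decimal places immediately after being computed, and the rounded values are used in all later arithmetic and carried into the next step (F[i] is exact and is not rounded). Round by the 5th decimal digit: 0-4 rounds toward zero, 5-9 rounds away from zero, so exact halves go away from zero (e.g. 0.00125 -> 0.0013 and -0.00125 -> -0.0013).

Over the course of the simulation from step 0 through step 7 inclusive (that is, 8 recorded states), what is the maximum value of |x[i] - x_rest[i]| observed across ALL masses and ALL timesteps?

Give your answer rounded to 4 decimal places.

Answer: 2.1144

Derivation:
Step 0: x=[4.0000 12.0000 16.0000 23.0000] v=[0.0000 0.0000 0.0000 0.0000]
Step 1: x=[4.2500 11.7500 16.1875 22.9375] v=[1.0000 -1.0000 0.7500 -0.2500]
Step 2: x=[4.7031 11.3086 16.5195 22.8281] v=[1.8125 -1.7656 1.3281 -0.4375]
Step 3: x=[5.2751 10.7800 16.9201 22.6994] v=[2.2881 -2.1143 1.6025 -0.5147]
Step 4: x=[5.8615 10.2911 17.2982 22.5845] v=[2.3456 -1.9555 1.5123 -0.4595]
Step 5: x=[6.3584 9.9633 17.5687 22.5142] v=[1.9876 -1.3111 1.0821 -0.2811]
Step 6: x=[6.6832 9.8856 17.6730 22.5098] v=[1.2992 -0.3110 0.4171 -0.0175]
Step 7: x=[6.7905 10.0944 17.5929 22.5781] v=[0.4290 0.8353 -0.3206 0.2733]
Max displacement = 2.1144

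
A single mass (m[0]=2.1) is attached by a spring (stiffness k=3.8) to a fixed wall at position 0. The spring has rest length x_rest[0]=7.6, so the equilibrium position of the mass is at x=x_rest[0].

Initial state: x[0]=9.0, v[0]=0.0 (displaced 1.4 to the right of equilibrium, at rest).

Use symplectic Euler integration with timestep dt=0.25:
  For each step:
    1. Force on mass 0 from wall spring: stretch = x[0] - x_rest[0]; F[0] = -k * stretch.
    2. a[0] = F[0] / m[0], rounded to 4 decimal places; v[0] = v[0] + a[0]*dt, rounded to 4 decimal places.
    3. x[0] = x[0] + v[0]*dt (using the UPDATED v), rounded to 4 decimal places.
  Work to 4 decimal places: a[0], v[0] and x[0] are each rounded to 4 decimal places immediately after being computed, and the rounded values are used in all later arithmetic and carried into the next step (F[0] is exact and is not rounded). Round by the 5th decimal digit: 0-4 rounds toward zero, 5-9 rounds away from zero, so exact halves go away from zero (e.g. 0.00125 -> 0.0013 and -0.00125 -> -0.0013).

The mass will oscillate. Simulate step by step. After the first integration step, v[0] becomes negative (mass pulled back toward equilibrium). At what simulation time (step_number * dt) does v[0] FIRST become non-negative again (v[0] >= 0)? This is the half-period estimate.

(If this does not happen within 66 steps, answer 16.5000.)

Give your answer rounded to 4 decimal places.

Answer: 2.5000

Derivation:
Step 0: x=[9.0000] v=[0.0000]
Step 1: x=[8.8417] v=[-0.6333]
Step 2: x=[8.5430] v=[-1.1950]
Step 3: x=[8.1376] v=[-1.6216]
Step 4: x=[7.6714] v=[-1.8648]
Step 5: x=[7.1971] v=[-1.8971]
Step 6: x=[6.7684] v=[-1.7148]
Step 7: x=[6.4338] v=[-1.3386]
Step 8: x=[6.2311] v=[-0.8110]
Step 9: x=[6.1832] v=[-0.1917]
Step 10: x=[6.2955] v=[0.4492]
First v>=0 after going negative at step 10, time=2.5000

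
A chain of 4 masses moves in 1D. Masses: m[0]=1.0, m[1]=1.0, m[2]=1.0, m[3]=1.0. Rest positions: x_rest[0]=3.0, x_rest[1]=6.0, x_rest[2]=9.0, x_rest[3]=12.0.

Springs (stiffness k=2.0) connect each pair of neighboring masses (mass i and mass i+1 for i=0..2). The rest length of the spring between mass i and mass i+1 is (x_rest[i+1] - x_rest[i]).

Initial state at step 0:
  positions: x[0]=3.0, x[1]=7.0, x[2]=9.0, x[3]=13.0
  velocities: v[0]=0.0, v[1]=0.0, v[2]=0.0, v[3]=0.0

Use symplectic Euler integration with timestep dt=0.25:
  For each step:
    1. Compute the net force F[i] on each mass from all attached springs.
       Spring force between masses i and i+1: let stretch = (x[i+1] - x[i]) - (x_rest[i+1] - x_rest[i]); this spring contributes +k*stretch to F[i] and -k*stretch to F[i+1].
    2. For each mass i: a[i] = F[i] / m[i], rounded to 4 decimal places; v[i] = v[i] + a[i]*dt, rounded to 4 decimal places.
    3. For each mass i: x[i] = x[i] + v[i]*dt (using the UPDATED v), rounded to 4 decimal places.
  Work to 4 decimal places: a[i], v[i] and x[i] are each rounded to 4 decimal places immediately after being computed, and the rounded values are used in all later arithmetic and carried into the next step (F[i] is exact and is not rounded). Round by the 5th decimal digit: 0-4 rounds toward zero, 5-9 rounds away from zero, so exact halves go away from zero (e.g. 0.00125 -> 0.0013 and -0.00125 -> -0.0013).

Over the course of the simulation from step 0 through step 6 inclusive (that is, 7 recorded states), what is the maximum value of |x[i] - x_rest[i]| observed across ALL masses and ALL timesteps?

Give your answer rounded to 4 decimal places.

Step 0: x=[3.0000 7.0000 9.0000 13.0000] v=[0.0000 0.0000 0.0000 0.0000]
Step 1: x=[3.1250 6.7500 9.2500 12.8750] v=[0.5000 -1.0000 1.0000 -0.5000]
Step 2: x=[3.3281 6.3594 9.6406 12.6719] v=[0.8125 -1.5625 1.5625 -0.8125]
Step 3: x=[3.5352 6.0000 10.0000 12.4649] v=[0.8282 -1.4376 1.4376 -0.8282]
Step 4: x=[3.6754 5.8325 10.1675 12.3247] v=[0.5606 -0.6700 0.6701 -0.5607]
Step 5: x=[3.7102 5.9373 10.0628 12.2899] v=[0.1392 0.4190 -0.4188 -0.1393]
Step 6: x=[3.6484 6.2794 9.7208 12.3517] v=[-0.2473 1.3682 -1.3680 0.2472]
Max displacement = 1.1675

Answer: 1.1675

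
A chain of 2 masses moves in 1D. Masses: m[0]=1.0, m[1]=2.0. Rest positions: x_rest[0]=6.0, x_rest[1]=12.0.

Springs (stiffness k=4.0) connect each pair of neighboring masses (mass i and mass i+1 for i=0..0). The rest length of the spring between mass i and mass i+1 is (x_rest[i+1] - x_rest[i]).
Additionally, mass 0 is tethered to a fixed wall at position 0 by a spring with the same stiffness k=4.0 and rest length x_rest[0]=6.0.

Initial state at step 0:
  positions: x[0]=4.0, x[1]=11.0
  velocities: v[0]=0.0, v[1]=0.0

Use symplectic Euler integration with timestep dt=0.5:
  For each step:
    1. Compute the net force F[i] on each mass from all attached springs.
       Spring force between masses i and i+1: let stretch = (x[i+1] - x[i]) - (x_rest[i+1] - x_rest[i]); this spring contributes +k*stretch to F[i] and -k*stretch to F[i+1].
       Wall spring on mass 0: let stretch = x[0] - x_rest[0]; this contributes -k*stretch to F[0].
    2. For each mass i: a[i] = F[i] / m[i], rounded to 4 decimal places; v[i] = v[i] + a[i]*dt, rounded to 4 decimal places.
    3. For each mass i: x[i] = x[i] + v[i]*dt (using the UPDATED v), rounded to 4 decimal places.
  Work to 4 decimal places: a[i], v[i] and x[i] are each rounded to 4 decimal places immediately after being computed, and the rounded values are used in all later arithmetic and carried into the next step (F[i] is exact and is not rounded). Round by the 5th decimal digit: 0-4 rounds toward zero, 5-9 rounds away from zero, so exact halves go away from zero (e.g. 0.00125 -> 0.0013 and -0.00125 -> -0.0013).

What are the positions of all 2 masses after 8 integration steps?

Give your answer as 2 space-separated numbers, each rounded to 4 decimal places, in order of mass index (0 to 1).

Answer: 7.2578 12.6758

Derivation:
Step 0: x=[4.0000 11.0000] v=[0.0000 0.0000]
Step 1: x=[7.0000 10.5000] v=[6.0000 -1.0000]
Step 2: x=[6.5000 11.2500] v=[-1.0000 1.5000]
Step 3: x=[4.2500 12.6250] v=[-4.5000 2.7500]
Step 4: x=[6.1250 12.8125] v=[3.7500 0.3750]
Step 5: x=[8.5625 12.6563] v=[4.8750 -0.3125]
Step 6: x=[6.5313 13.4532] v=[-4.0624 1.5937]
Step 7: x=[4.8907 13.7891] v=[-3.2812 0.6718]
Step 8: x=[7.2578 12.6758] v=[4.7342 -2.2266]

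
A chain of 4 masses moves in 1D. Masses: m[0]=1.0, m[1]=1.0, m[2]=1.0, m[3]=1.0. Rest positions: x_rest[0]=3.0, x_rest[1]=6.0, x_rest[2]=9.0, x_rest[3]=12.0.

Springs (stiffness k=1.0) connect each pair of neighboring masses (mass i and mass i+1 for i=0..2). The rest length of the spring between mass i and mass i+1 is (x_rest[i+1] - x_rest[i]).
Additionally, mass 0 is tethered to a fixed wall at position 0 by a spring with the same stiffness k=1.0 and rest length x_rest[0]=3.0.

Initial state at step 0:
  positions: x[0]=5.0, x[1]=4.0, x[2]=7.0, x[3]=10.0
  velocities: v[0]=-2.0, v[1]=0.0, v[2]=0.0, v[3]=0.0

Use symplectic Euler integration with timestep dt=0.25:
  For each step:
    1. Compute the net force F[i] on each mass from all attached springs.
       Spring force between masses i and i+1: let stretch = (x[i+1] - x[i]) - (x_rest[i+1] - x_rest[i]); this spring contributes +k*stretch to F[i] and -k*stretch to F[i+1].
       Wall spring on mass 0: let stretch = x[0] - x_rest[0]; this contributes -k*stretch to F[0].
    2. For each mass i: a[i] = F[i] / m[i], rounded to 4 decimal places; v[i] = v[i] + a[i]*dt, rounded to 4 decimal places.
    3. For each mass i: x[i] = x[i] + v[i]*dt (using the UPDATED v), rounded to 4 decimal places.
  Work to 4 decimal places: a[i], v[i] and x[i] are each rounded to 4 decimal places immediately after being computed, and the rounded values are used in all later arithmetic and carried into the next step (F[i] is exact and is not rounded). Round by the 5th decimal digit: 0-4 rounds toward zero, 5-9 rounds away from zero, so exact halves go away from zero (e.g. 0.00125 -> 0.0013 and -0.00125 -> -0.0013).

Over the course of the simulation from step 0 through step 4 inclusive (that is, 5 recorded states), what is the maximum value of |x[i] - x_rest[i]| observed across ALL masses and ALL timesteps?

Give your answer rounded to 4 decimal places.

Answer: 2.3209

Derivation:
Step 0: x=[5.0000 4.0000 7.0000 10.0000] v=[-2.0000 0.0000 0.0000 0.0000]
Step 1: x=[4.1250 4.2500 7.0000 10.0000] v=[-3.5000 1.0000 0.0000 0.0000]
Step 2: x=[3.0000 4.6641 7.0156 10.0000] v=[-4.5000 1.6563 0.0625 0.0000]
Step 3: x=[1.7915 5.1212 7.0708 10.0010] v=[-4.8340 1.8282 0.2207 0.0039]
Step 4: x=[0.6791 5.4920 7.1873 10.0064] v=[-4.4495 1.4832 0.4659 0.0214]
Max displacement = 2.3209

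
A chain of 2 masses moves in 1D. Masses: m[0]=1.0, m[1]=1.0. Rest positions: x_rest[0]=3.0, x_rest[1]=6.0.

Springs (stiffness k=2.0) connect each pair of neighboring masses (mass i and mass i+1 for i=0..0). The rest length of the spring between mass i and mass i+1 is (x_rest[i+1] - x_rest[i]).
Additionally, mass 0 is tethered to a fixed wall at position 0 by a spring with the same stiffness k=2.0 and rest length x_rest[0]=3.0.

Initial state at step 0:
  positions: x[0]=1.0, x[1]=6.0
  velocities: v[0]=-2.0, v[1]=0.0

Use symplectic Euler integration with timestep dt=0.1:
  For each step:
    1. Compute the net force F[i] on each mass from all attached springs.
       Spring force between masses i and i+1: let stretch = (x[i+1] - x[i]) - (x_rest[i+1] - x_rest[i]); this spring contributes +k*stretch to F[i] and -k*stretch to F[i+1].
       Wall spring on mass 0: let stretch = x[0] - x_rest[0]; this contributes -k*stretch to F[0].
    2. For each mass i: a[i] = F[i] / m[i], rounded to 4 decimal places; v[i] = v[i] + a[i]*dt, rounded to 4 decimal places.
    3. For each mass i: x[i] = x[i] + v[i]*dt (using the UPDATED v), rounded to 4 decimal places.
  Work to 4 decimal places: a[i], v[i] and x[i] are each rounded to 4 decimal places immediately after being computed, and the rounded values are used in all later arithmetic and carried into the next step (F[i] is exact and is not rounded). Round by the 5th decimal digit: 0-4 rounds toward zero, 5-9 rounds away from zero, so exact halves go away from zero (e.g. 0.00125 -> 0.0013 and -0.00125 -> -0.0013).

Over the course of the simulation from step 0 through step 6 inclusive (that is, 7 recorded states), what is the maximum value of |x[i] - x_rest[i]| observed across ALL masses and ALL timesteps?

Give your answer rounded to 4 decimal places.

Step 0: x=[1.0000 6.0000] v=[-2.0000 0.0000]
Step 1: x=[0.8800 5.9600] v=[-1.2000 -0.4000]
Step 2: x=[0.8440 5.8784] v=[-0.3600 -0.8160]
Step 3: x=[0.8918 5.7561] v=[0.4781 -1.2229]
Step 4: x=[1.0191 5.5965] v=[1.2726 -1.5958]
Step 5: x=[1.2175 5.4054] v=[1.9843 -1.9113]
Step 6: x=[1.4753 5.1905] v=[2.5784 -2.1489]
Max displacement = 2.1560

Answer: 2.1560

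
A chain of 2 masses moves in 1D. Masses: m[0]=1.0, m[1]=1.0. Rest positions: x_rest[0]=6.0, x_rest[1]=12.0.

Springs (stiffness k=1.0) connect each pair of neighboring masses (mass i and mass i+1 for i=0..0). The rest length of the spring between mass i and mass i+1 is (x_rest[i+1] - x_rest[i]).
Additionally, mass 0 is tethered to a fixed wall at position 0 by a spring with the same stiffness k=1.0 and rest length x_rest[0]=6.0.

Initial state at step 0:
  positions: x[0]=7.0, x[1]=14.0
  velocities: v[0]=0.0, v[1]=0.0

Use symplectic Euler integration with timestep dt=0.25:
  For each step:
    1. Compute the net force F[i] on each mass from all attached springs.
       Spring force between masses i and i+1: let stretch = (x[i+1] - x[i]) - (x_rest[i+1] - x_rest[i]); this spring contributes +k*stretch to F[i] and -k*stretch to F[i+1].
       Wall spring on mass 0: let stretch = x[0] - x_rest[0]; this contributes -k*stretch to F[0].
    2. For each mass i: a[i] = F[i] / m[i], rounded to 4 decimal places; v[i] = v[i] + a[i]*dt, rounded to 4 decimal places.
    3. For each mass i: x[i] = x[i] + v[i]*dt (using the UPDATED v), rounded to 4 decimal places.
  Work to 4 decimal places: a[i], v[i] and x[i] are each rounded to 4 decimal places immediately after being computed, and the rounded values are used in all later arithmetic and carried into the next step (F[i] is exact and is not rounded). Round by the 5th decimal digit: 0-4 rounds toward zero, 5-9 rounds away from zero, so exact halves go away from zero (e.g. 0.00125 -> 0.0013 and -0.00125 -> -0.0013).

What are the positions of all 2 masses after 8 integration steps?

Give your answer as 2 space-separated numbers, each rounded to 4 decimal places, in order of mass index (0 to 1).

Answer: 6.4630 12.3791

Derivation:
Step 0: x=[7.0000 14.0000] v=[0.0000 0.0000]
Step 1: x=[7.0000 13.9375] v=[0.0000 -0.2500]
Step 2: x=[6.9961 13.8164] v=[-0.0156 -0.4844]
Step 3: x=[6.9812 13.6440] v=[-0.0596 -0.6895]
Step 4: x=[6.9464 13.4302] v=[-0.1392 -0.8552]
Step 5: x=[6.8827 13.1862] v=[-0.2549 -0.9762]
Step 6: x=[6.7828 12.9232] v=[-0.3997 -1.0521]
Step 7: x=[6.6427 12.6514] v=[-0.5603 -1.0872]
Step 8: x=[6.4630 12.3791] v=[-0.7188 -1.0894]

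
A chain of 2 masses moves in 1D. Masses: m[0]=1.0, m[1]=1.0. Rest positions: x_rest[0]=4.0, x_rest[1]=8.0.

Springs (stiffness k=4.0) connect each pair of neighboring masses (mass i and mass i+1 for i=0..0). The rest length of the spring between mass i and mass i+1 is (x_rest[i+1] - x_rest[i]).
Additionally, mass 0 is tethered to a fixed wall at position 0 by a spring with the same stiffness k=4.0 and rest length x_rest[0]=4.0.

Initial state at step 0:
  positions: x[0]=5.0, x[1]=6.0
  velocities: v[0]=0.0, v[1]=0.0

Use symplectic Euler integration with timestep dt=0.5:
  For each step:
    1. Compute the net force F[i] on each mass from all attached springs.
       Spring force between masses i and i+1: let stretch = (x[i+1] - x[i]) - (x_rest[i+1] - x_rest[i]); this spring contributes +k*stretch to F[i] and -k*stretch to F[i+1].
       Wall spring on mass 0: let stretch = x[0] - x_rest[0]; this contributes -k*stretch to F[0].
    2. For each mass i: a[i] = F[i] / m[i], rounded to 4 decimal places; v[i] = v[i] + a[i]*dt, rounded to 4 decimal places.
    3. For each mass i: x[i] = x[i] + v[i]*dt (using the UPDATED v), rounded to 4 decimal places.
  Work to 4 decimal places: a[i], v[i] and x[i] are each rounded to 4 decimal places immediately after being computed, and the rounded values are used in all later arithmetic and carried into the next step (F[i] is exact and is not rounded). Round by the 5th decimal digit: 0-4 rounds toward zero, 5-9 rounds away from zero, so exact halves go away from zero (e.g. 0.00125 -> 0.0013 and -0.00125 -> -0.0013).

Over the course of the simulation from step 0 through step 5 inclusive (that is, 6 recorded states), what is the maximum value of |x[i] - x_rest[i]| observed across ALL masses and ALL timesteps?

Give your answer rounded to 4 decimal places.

Answer: 3.0000

Derivation:
Step 0: x=[5.0000 6.0000] v=[0.0000 0.0000]
Step 1: x=[1.0000 9.0000] v=[-8.0000 6.0000]
Step 2: x=[4.0000 8.0000] v=[6.0000 -2.0000]
Step 3: x=[7.0000 7.0000] v=[6.0000 -2.0000]
Step 4: x=[3.0000 10.0000] v=[-8.0000 6.0000]
Step 5: x=[3.0000 10.0000] v=[0.0000 0.0000]
Max displacement = 3.0000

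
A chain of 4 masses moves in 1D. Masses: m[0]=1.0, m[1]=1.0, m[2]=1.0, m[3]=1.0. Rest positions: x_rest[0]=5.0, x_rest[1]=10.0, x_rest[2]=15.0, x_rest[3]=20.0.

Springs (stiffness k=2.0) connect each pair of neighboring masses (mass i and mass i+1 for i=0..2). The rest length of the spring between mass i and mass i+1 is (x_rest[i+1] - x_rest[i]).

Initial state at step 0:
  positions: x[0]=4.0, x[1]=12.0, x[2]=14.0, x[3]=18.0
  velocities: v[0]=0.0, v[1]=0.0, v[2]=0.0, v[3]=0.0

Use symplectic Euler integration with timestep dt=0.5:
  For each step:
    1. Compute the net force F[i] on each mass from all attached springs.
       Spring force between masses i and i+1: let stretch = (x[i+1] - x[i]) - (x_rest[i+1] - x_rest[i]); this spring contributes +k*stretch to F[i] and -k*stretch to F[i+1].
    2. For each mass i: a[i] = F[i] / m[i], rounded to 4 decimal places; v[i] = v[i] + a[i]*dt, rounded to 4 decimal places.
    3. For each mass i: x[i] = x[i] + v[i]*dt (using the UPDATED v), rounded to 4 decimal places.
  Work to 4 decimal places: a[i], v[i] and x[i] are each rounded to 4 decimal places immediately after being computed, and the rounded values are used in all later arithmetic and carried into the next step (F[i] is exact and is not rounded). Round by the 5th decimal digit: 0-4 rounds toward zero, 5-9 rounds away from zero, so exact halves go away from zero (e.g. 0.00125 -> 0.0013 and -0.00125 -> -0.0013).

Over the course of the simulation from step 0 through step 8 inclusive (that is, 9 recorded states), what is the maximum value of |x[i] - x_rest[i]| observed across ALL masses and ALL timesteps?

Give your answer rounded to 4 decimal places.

Step 0: x=[4.0000 12.0000 14.0000 18.0000] v=[0.0000 0.0000 0.0000 0.0000]
Step 1: x=[5.5000 9.0000 15.0000 18.5000] v=[3.0000 -6.0000 2.0000 1.0000]
Step 2: x=[6.2500 7.2500 14.7500 19.7500] v=[1.5000 -3.5000 -0.5000 2.5000]
Step 3: x=[5.0000 8.7500 13.2500 21.0000] v=[-2.5000 3.0000 -3.0000 2.5000]
Step 4: x=[3.1250 10.6250 13.3750 20.8750] v=[-3.7500 3.7500 0.2500 -0.2500]
Step 5: x=[2.5000 10.1250 15.8750 19.5000] v=[-1.2500 -1.0000 5.0000 -2.7500]
Step 6: x=[3.1875 8.6875 17.3125 18.8125] v=[1.3750 -2.8750 2.8750 -1.3750]
Step 7: x=[4.1250 8.8125 15.1875 19.8750] v=[1.8750 0.2500 -4.2500 2.1250]
Step 8: x=[4.9063 9.7813 12.2188 21.0938] v=[1.5625 1.9375 -5.9375 2.4375]
Max displacement = 2.7812

Answer: 2.7812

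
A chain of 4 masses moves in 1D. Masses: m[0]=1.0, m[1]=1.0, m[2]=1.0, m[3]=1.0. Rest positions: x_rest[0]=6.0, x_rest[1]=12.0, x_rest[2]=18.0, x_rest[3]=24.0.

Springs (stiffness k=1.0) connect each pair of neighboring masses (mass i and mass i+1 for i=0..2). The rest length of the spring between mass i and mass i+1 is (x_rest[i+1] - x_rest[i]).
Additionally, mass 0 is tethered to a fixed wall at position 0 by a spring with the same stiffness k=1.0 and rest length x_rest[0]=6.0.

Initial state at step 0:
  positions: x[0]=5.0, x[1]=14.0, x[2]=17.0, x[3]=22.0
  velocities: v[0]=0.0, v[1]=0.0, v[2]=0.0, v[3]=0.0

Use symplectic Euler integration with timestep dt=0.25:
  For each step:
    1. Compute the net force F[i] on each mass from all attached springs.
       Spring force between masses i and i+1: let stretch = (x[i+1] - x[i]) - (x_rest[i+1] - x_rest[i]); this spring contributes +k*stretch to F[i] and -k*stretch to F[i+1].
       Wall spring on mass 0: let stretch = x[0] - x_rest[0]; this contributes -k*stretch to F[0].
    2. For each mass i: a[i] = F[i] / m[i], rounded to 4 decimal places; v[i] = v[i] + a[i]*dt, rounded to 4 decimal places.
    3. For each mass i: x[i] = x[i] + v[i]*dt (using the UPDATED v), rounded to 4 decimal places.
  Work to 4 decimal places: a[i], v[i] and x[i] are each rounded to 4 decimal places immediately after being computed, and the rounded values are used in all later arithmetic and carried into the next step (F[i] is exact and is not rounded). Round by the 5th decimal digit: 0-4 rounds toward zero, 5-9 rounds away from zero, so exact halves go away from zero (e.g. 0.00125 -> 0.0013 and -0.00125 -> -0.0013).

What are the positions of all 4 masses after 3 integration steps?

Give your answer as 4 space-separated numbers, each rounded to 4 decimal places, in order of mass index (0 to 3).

Step 0: x=[5.0000 14.0000 17.0000 22.0000] v=[0.0000 0.0000 0.0000 0.0000]
Step 1: x=[5.2500 13.6250 17.1250 22.0625] v=[1.0000 -1.5000 0.5000 0.2500]
Step 2: x=[5.6953 12.9453 17.3399 22.1914] v=[1.7813 -2.7188 0.8594 0.5156]
Step 3: x=[6.2378 12.0871 17.5833 22.3921] v=[2.1700 -3.4327 0.9736 0.8027]

Answer: 6.2378 12.0871 17.5833 22.3921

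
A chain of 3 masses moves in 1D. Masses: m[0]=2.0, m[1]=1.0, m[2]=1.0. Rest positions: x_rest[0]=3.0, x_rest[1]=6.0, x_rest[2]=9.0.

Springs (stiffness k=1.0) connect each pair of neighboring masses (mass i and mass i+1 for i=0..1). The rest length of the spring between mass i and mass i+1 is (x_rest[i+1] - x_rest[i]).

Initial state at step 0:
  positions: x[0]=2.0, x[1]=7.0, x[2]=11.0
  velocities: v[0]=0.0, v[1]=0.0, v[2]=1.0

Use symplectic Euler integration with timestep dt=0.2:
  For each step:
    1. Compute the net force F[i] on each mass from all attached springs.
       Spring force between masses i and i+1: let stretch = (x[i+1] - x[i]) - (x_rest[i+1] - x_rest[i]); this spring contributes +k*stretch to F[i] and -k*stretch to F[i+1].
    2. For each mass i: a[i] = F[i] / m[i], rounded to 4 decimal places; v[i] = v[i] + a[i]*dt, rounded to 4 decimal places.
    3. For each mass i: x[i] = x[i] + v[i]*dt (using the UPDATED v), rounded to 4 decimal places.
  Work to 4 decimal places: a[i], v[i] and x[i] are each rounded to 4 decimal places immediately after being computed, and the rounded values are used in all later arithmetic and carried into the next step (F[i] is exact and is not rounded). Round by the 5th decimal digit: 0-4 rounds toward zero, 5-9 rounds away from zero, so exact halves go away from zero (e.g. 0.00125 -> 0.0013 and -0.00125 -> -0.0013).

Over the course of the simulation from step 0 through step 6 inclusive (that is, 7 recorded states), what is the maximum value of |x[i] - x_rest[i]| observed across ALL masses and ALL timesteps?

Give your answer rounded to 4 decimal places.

Step 0: x=[2.0000 7.0000 11.0000] v=[0.0000 0.0000 1.0000]
Step 1: x=[2.0400 6.9600 11.1600] v=[0.2000 -0.2000 0.8000]
Step 2: x=[2.1184 6.8912 11.2720] v=[0.3920 -0.3440 0.5600]
Step 3: x=[2.2323 6.8067 11.3288] v=[0.5693 -0.4224 0.2838]
Step 4: x=[2.3776 6.7201 11.3247] v=[0.7267 -0.4329 -0.0206]
Step 5: x=[2.5498 6.6440 11.2564] v=[0.8610 -0.3805 -0.3415]
Step 6: x=[2.7439 6.5886 11.1236] v=[0.9704 -0.2769 -0.6640]
Max displacement = 2.3288

Answer: 2.3288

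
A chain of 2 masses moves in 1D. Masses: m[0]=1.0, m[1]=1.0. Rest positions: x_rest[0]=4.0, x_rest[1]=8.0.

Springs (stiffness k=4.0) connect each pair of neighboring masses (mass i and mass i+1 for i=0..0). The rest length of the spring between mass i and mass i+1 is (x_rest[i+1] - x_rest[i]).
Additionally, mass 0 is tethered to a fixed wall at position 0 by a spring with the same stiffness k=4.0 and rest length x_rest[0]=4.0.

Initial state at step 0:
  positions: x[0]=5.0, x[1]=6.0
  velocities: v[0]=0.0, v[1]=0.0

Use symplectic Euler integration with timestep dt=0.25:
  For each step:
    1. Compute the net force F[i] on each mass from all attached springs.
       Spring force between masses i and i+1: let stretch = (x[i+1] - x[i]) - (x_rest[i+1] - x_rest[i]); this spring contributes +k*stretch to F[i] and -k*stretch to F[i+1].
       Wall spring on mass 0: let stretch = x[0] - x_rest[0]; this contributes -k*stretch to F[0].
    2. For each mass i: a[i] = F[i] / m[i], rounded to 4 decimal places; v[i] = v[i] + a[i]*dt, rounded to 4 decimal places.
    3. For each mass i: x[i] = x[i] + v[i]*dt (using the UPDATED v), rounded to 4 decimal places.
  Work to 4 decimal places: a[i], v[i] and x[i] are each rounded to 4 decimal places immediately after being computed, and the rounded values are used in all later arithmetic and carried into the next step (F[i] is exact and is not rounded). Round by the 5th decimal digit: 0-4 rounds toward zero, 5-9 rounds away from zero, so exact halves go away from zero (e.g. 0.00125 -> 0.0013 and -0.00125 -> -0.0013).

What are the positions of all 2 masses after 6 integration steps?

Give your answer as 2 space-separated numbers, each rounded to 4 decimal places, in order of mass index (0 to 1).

Step 0: x=[5.0000 6.0000] v=[0.0000 0.0000]
Step 1: x=[4.0000 6.7500] v=[-4.0000 3.0000]
Step 2: x=[2.6875 7.8125] v=[-5.2500 4.2500]
Step 3: x=[1.9844 8.5938] v=[-2.8125 3.1250]
Step 4: x=[2.4375 8.7227] v=[1.8125 0.5156]
Step 5: x=[3.8526 8.2803] v=[5.6602 -1.7696]
Step 6: x=[5.4114 7.7310] v=[6.2353 -2.1973]

Answer: 5.4114 7.7310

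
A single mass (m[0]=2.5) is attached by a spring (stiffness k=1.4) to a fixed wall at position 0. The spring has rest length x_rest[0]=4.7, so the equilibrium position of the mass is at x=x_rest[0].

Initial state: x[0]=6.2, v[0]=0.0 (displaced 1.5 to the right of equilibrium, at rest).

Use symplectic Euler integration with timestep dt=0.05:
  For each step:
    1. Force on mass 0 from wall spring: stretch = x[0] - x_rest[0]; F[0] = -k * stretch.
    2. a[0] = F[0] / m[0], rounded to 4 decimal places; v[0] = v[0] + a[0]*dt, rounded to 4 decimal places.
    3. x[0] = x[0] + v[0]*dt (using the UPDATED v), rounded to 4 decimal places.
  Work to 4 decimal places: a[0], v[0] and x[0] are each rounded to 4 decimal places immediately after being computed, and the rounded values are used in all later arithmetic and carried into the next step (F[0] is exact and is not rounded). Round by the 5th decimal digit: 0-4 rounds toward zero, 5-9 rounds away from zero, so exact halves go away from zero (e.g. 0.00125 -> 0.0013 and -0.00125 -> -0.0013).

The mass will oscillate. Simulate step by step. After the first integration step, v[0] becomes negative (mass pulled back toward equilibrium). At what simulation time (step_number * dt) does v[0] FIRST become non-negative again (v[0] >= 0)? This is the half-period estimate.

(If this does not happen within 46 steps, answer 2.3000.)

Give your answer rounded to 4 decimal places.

Answer: 2.3000

Derivation:
Step 0: x=[6.2000] v=[0.0000]
Step 1: x=[6.1979] v=[-0.0420]
Step 2: x=[6.1937] v=[-0.0839]
Step 3: x=[6.1874] v=[-0.1257]
Step 4: x=[6.1790] v=[-0.1673]
Step 5: x=[6.1686] v=[-0.2087]
Step 6: x=[6.1561] v=[-0.2498]
Step 7: x=[6.1416] v=[-0.2906]
Step 8: x=[6.1251] v=[-0.3310]
Step 9: x=[6.1066] v=[-0.3709]
Step 10: x=[6.0861] v=[-0.4103]
Step 11: x=[6.0636] v=[-0.4491]
Step 12: x=[6.0392] v=[-0.4873]
Step 13: x=[6.0130] v=[-0.5248]
Step 14: x=[5.9849] v=[-0.5616]
Step 15: x=[5.9550] v=[-0.5976]
Step 16: x=[5.9234] v=[-0.6327]
Step 17: x=[5.8901] v=[-0.6670]
Step 18: x=[5.8551] v=[-0.7003]
Step 19: x=[5.8185] v=[-0.7326]
Step 20: x=[5.7803] v=[-0.7639]
Step 21: x=[5.7406] v=[-0.7942]
Step 22: x=[5.6994] v=[-0.8233]
Step 23: x=[5.6568] v=[-0.8513]
Step 24: x=[5.6129] v=[-0.8781]
Step 25: x=[5.5677] v=[-0.9037]
Step 26: x=[5.5213] v=[-0.9280]
Step 27: x=[5.4738] v=[-0.9510]
Step 28: x=[5.4252] v=[-0.9727]
Step 29: x=[5.3756] v=[-0.9930]
Step 30: x=[5.3250] v=[-1.0119]
Step 31: x=[5.2735] v=[-1.0294]
Step 32: x=[5.2212] v=[-1.0455]
Step 33: x=[5.1682] v=[-1.0601]
Step 34: x=[5.1145] v=[-1.0732]
Step 35: x=[5.0603] v=[-1.0848]
Step 36: x=[5.0056] v=[-1.0949]
Step 37: x=[4.9504] v=[-1.1035]
Step 38: x=[4.8949] v=[-1.1105]
Step 39: x=[4.8391] v=[-1.1160]
Step 40: x=[4.7831] v=[-1.1199]
Step 41: x=[4.7270] v=[-1.1222]
Step 42: x=[4.6709] v=[-1.1230]
Step 43: x=[4.6148] v=[-1.1222]
Step 44: x=[4.5588] v=[-1.1198]
Step 45: x=[4.5030] v=[-1.1158]
Step 46: x=[4.4475] v=[-1.1103]
v[0] did not become non-negative within 46 steps; using fallback time=2.3000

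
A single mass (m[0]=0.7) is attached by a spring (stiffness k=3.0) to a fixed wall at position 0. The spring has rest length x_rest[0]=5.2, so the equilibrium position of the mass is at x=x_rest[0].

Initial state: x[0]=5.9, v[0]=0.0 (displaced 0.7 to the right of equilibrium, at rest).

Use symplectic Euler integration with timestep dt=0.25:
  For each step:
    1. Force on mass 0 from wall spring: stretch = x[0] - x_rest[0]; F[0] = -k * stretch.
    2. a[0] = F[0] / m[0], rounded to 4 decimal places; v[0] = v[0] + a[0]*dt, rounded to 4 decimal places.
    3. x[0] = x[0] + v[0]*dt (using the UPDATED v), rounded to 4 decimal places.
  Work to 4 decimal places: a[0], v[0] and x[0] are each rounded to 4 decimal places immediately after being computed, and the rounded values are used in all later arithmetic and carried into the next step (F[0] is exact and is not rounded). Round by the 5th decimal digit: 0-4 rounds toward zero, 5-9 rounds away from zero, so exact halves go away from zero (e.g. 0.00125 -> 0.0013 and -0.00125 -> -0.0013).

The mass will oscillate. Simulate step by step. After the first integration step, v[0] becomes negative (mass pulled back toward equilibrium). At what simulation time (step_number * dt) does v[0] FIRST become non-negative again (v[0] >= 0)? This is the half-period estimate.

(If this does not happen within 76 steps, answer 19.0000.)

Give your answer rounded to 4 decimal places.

Answer: 1.7500

Derivation:
Step 0: x=[5.9000] v=[0.0000]
Step 1: x=[5.7125] v=[-0.7500]
Step 2: x=[5.3877] v=[-1.2991]
Step 3: x=[5.0127] v=[-1.5002]
Step 4: x=[4.6878] v=[-1.2995]
Step 5: x=[4.5001] v=[-0.7507]
Step 6: x=[4.4999] v=[-0.0008]
Step 7: x=[4.6872] v=[0.7493]
First v>=0 after going negative at step 7, time=1.7500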